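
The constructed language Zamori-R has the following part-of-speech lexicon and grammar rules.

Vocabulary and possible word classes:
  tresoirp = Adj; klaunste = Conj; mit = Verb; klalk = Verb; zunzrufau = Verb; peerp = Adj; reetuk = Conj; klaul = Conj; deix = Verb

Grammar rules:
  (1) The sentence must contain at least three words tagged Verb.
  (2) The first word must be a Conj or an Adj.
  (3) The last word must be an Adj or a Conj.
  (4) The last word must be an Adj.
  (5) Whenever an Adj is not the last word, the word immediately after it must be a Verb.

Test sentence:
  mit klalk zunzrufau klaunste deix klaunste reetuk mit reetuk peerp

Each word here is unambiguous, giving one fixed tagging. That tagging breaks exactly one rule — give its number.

Fixed tagging: Verb Verb Verb Conj Verb Conj Conj Verb Conj Adj.
Checking each rule: R1 holds, R2 violated, R3 holds, R4 holds, R5 holds.
Only rule 2 fails.

2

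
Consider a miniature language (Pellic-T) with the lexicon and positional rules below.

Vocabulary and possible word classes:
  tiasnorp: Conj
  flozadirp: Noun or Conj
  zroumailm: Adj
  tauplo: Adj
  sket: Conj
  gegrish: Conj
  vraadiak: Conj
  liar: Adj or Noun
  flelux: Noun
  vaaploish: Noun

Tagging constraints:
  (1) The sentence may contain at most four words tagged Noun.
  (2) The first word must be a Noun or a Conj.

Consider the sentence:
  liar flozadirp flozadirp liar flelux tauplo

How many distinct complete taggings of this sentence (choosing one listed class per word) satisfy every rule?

7

Candidates per position — 1:liar {Adj,Noun}; 2:flozadirp {Noun,Conj}; 3:flozadirp {Noun,Conj}; 4:liar {Adj,Noun}; 5:flelux {Noun}; 6:tauplo {Adj}.
There are 16 candidate sequences in total.
Checking each against the rules leaves 7 sequences.
Count = 7.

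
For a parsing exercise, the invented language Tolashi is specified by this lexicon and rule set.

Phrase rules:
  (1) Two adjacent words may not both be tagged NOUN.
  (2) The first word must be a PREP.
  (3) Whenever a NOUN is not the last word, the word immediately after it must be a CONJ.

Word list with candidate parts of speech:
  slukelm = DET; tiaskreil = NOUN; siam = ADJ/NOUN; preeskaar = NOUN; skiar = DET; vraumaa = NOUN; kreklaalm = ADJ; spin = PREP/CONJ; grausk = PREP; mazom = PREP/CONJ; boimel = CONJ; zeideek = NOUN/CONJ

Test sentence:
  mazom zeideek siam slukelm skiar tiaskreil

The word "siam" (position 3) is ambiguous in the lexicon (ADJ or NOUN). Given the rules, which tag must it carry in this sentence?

ADJ

Candidates per position — 1:mazom {PREP,CONJ}; 2:zeideek {NOUN,CONJ}; 3:siam {ADJ,NOUN}; 4:slukelm {DET}; 5:skiar {DET}; 6:tiaskreil {NOUN}.
At position 1, choosing CONJ makes rule 2 impossible to satisfy; hence PREP.
At position 2, choosing NOUN makes rule 3 impossible to satisfy; hence CONJ.
At position 3, choosing NOUN makes rule 3 impossible to satisfy; hence ADJ.
So the tagging must be: PREP CONJ ADJ DET DET NOUN.
Checking: rule 1 satisfied; rule 2 satisfied; rule 3 satisfied.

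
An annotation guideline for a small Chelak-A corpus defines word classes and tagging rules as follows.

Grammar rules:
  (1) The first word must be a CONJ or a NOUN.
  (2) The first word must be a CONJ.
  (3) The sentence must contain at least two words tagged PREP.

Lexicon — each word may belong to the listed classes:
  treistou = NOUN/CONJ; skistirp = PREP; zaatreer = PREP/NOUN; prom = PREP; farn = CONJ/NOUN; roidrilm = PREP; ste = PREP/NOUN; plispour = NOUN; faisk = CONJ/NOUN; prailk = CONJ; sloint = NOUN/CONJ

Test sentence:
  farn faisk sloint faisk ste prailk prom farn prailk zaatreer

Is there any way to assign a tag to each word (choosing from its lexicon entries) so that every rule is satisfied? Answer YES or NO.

YES

Candidates per position — 1:farn {CONJ,NOUN}; 2:faisk {CONJ,NOUN}; 3:sloint {NOUN,CONJ}; 4:faisk {CONJ,NOUN}; 5:ste {PREP,NOUN}; 6:prailk {CONJ}; 7:prom {PREP}; 8:farn {CONJ,NOUN}; 9:prailk {CONJ}; 10:zaatreer {PREP,NOUN}.
One satisfying assignment: CONJ CONJ NOUN CONJ NOUN CONJ PREP NOUN CONJ PREP.
Rule-by-rule: rule 1 satisfied; rule 2 satisfied; rule 3 satisfied.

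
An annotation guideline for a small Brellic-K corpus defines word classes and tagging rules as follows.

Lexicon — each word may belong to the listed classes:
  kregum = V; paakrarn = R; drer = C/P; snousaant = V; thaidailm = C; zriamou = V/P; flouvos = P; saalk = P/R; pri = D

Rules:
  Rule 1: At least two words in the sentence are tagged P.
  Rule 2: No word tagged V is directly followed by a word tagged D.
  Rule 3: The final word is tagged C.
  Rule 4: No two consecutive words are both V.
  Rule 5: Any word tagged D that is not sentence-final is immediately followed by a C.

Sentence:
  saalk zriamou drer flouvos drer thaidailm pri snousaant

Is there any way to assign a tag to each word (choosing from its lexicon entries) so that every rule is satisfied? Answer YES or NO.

NO

Candidates per position — 1:saalk {P,R}; 2:zriamou {V,P}; 3:drer {C,P}; 4:flouvos {P}; 5:drer {C,P}; 6:thaidailm {C}; 7:pri {D}; 8:snousaant {V}.
Rule 3 cannot be satisfied by any choice of tags from the lexicon.
So there is no consistent tagging.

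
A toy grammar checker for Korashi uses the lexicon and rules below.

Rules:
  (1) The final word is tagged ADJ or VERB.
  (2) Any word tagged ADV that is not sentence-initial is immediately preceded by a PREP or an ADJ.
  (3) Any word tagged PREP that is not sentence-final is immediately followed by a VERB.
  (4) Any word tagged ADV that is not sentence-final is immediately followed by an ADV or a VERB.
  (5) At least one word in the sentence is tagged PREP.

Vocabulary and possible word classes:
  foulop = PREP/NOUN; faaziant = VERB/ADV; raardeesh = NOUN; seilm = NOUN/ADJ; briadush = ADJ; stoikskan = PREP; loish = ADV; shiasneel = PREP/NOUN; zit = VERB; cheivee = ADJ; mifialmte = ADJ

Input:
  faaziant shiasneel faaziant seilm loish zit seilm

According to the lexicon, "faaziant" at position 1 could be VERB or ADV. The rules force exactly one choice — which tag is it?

VERB

Candidates per position — 1:faaziant {VERB,ADV}; 2:shiasneel {PREP,NOUN}; 3:faaziant {VERB,ADV}; 4:seilm {NOUN,ADJ}; 5:loish {ADV}; 6:zit {VERB}; 7:seilm {NOUN,ADJ}.
Word 1 cannot be ADV — rule 4 would then fail for every completion. It is VERB.
Word 2 cannot be NOUN — rule 5 would then fail for every completion. It is PREP.
Word 3 cannot be ADV — rule 3 would then fail for every completion. It is VERB.
Word 4 cannot be NOUN — rule 2 would then fail for every completion. It is ADJ.
Word 7 cannot be NOUN — rule 1 would then fail for every completion. It is ADJ.
The only consistent sequence is: VERB PREP VERB ADJ ADV VERB ADJ.
Verifying each rule — rule 1 ✓; rule 2 ✓; rule 3 ✓; rule 4 ✓; rule 5 ✓.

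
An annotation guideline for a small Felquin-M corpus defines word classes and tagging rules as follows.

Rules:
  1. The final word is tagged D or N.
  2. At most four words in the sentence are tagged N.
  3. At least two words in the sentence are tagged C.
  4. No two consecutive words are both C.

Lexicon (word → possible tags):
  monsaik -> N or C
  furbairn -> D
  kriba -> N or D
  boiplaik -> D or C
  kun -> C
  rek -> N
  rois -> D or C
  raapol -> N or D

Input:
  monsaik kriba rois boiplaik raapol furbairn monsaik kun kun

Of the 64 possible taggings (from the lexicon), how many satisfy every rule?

Candidates per position — 1:monsaik {N,C}; 2:kriba {N,D}; 3:rois {D,C}; 4:boiplaik {D,C}; 5:raapol {N,D}; 6:furbairn {D}; 7:monsaik {N,C}; 8:kun {C}; 9:kun {C}.
There are 64 candidate sequences in total.
Rule 1 cannot be satisfied by any choice of tags from the lexicon.
So there is no consistent tagging.
Count = 0.

0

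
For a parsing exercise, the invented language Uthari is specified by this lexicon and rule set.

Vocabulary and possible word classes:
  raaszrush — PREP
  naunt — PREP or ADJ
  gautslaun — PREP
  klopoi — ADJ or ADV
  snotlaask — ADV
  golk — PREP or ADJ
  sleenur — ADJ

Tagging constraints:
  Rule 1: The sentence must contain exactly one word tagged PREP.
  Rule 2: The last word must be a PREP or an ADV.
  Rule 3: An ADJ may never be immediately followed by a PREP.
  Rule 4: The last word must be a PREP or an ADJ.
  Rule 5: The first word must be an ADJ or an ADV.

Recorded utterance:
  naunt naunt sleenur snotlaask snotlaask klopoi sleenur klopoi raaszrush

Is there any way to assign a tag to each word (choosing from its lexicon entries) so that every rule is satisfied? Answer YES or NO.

YES

Candidates per position — 1:naunt {PREP,ADJ}; 2:naunt {PREP,ADJ}; 3:sleenur {ADJ}; 4:snotlaask {ADV}; 5:snotlaask {ADV}; 6:klopoi {ADJ,ADV}; 7:sleenur {ADJ}; 8:klopoi {ADJ,ADV}; 9:raaszrush {PREP}.
One satisfying assignment: ADJ ADJ ADJ ADV ADV ADJ ADJ ADV PREP.
Rule-by-rule: rule 1 ok; rule 2 ok; rule 3 ok; rule 4 ok; rule 5 ok.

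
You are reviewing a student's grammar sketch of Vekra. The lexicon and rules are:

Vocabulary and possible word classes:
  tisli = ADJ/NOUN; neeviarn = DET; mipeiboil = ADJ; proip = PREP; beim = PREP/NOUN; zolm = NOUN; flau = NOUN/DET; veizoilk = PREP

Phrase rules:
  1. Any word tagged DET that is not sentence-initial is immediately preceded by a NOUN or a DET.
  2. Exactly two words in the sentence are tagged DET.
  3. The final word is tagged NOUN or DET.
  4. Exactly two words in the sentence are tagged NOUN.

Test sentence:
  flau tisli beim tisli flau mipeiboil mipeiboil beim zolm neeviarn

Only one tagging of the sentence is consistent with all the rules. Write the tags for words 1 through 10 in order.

DET ADJ PREP ADJ NOUN ADJ ADJ PREP NOUN DET

Candidates per position — 1:flau {NOUN,DET}; 2:tisli {ADJ,NOUN}; 3:beim {PREP,NOUN}; 4:tisli {ADJ,NOUN}; 5:flau {NOUN,DET}; 6:mipeiboil {ADJ}; 7:mipeiboil {ADJ}; 8:beim {PREP,NOUN}; 9:zolm {NOUN}; 10:neeviarn {DET}.
The remaining ambiguous positions (1, 2, 3, 4, 5, 8) are resolved jointly — only one combination satisfies every rule.
The unique satisfying tagging is: DET ADJ PREP ADJ NOUN ADJ ADJ PREP NOUN DET.
Check: rule 1 ✓; rule 2 ✓; rule 3 ✓; rule 4 ✓.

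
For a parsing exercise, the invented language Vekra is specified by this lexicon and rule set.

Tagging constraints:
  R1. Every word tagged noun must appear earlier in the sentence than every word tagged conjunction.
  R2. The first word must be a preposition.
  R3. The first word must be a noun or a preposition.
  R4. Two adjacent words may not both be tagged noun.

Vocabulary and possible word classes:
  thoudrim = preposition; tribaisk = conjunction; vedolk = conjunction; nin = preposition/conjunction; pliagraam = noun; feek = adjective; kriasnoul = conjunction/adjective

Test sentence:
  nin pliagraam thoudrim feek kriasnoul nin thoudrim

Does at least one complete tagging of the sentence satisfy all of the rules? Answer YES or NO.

Candidates per position — 1:nin {preposition,conjunction}; 2:pliagraam {noun}; 3:thoudrim {preposition}; 4:feek {adjective}; 5:kriasnoul {conjunction,adjective}; 6:nin {preposition,conjunction}; 7:thoudrim {preposition}.
One satisfying assignment: preposition noun preposition adjective adjective conjunction preposition.
Checking: rule 1 holds; rule 2 holds; rule 3 holds; rule 4 holds.

YES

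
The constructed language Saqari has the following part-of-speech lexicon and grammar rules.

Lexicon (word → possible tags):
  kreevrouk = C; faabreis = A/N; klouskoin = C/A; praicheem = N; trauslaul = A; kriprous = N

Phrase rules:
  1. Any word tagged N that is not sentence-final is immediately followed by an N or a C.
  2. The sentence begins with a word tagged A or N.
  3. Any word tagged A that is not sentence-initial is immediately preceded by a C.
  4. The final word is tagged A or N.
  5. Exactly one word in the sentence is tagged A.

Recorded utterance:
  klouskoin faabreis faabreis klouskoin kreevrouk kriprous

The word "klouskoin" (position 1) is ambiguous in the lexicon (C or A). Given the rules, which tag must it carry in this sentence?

Candidates per position — 1:klouskoin {C,A}; 2:faabreis {A,N}; 3:faabreis {A,N}; 4:klouskoin {C,A}; 5:kreevrouk {C}; 6:kriprous {N}.
At position 1, choosing C makes rule 2 impossible to satisfy; hence A.
At position 2, choosing A makes rule 3 impossible to satisfy; hence N.
At position 3, choosing A makes rule 1 impossible to satisfy; hence N.
At position 4, choosing A makes rule 1 impossible to satisfy; hence C.
So the tagging must be: A N N C C N.
Verifying each rule — rule 1 satisfied; rule 2 satisfied; rule 3 satisfied; rule 4 satisfied; rule 5 satisfied.

A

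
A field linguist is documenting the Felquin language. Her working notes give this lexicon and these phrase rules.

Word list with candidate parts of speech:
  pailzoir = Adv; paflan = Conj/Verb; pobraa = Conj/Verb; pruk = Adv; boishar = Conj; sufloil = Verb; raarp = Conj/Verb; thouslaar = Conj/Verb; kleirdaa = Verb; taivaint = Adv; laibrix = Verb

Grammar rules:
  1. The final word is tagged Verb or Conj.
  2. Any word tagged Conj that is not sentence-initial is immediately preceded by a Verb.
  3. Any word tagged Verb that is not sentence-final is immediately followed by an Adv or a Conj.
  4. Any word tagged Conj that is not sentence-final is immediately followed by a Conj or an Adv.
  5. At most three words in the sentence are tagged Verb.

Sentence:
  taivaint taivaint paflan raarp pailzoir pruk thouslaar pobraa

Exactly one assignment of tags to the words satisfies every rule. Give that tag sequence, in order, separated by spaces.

Candidates per position — 1:taivaint {Adv}; 2:taivaint {Adv}; 3:paflan {Conj,Verb}; 4:raarp {Conj,Verb}; 5:pailzoir {Adv}; 6:pruk {Adv}; 7:thouslaar {Conj,Verb}; 8:pobraa {Conj,Verb}.
At position 3, choosing Conj makes rule 2 impossible to satisfy; hence Verb.
At position 4, choosing Verb makes rule 3 impossible to satisfy; hence Conj.
At position 7, choosing Conj makes rule 2 impossible to satisfy; hence Verb.
At position 8, choosing Verb makes rule 3 impossible to satisfy; hence Conj.
So the tagging must be: Adv Adv Verb Conj Adv Adv Verb Conj.
Check: rule 1 ✓; rule 2 ✓; rule 3 ✓; rule 4 ✓; rule 5 ✓.

Adv Adv Verb Conj Adv Adv Verb Conj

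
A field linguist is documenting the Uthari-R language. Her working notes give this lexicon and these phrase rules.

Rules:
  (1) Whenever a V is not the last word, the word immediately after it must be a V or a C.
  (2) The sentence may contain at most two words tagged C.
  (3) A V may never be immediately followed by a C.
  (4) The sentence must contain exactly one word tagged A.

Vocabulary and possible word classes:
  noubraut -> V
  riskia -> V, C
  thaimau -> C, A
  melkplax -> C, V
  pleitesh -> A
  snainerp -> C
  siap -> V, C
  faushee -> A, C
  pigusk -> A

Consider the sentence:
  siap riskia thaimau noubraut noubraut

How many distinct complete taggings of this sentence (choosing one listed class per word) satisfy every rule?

1

Candidates per position — 1:siap {V,C}; 2:riskia {V,C}; 3:thaimau {C,A}; 4:noubraut {V}; 5:noubraut {V}.
There are 8 candidate sequences in total.
The sequences that satisfy every rule: C C A V V.
Count = 1.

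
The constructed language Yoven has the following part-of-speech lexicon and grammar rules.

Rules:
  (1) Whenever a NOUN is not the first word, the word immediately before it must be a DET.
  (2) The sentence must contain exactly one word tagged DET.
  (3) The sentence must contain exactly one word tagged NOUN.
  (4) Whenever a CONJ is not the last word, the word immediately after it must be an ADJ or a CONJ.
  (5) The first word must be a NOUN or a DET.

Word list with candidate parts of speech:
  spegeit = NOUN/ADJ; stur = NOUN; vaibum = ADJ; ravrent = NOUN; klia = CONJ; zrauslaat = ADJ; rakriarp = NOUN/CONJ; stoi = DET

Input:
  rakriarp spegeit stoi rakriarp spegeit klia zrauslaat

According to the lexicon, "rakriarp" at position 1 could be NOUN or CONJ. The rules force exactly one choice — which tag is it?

Candidates per position — 1:rakriarp {NOUN,CONJ}; 2:spegeit {NOUN,ADJ}; 3:stoi {DET}; 4:rakriarp {NOUN,CONJ}; 5:spegeit {NOUN,ADJ}; 6:klia {CONJ}; 7:zrauslaat {ADJ}.
Position 1: CONJ is ruled out by rule 5; that leaves NOUN.
Position 2: NOUN is ruled out by rule 1; that leaves ADJ.
Position 4: NOUN is ruled out by rule 3; that leaves CONJ.
Position 5: NOUN is ruled out by rule 1; that leaves ADJ.
That leaves exactly one tagging: NOUN ADJ DET CONJ ADJ CONJ ADJ.
Checking: rule 1 holds; rule 2 holds; rule 3 holds; rule 4 holds; rule 5 holds.

NOUN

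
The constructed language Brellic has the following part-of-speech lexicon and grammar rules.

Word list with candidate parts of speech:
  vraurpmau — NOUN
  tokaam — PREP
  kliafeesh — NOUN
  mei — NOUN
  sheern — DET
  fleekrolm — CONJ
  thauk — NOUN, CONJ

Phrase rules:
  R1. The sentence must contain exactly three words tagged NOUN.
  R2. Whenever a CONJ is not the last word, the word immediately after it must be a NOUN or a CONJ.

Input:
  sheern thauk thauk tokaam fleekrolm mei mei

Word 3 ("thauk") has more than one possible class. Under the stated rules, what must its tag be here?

Candidates per position — 1:sheern {DET}; 2:thauk {NOUN,CONJ}; 3:thauk {NOUN,CONJ}; 4:tokaam {PREP}; 5:fleekrolm {CONJ}; 6:mei {NOUN}; 7:mei {NOUN}.
If word 3 were CONJ, no tagging could satisfy rule 2; so word 3 is NOUN.
If word 2 were NOUN, no tagging could satisfy rule 1; so word 2 is CONJ.
That leaves exactly one tagging: DET CONJ NOUN PREP CONJ NOUN NOUN.
Checking: rule 1 satisfied; rule 2 satisfied.

NOUN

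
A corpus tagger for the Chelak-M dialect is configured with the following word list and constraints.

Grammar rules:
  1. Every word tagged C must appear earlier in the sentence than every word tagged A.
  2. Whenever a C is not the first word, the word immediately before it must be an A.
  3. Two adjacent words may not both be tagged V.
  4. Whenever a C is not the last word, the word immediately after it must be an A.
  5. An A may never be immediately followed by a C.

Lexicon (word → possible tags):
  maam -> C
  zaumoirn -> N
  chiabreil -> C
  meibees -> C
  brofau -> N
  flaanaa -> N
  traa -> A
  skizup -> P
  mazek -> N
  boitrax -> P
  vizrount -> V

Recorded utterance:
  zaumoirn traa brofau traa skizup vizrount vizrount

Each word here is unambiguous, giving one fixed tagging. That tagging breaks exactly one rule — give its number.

3

Fixed tagging: N A N A P V V.
Rule check: R1 holds, R2 holds, R3 violated, R4 holds, R5 holds.
Only rule 3 fails.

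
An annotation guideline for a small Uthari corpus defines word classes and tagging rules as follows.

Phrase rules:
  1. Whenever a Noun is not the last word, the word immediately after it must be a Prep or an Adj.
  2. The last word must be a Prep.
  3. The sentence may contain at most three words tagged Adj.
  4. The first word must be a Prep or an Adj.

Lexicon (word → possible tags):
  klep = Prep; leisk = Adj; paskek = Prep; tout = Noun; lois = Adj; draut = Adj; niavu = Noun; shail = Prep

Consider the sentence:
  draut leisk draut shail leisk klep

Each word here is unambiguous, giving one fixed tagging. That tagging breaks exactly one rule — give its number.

Fixed tagging: Adj Adj Adj Prep Adj Prep.
Applying the rules: R1 ok, R2 ok, R3 fails, R4 ok.
Only rule 3 fails.

3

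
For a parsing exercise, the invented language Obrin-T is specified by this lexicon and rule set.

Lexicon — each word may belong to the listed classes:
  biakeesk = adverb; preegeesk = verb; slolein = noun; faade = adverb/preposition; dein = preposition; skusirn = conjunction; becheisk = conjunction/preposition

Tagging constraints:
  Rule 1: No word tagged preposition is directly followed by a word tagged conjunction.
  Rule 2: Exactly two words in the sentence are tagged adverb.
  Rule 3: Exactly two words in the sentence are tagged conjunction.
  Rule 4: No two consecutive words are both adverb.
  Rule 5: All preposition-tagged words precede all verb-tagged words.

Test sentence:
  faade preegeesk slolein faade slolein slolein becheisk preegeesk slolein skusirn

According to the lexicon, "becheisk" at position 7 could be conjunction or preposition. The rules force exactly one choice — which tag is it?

Candidates per position — 1:faade {adverb,preposition}; 2:preegeesk {verb}; 3:slolein {noun}; 4:faade {adverb,preposition}; 5:slolein {noun}; 6:slolein {noun}; 7:becheisk {conjunction,preposition}; 8:preegeesk {verb}; 9:slolein {noun}; 10:skusirn {conjunction}.
Position 1: preposition is ruled out by rule 2; that leaves adverb.
Position 4: preposition is ruled out by rule 2; that leaves adverb.
Position 7: preposition is ruled out by rule 3; that leaves conjunction.
That leaves exactly one tagging: adverb verb noun adverb noun noun conjunction verb noun conjunction.
Checking: rule 1 holds; rule 2 holds; rule 3 holds; rule 4 holds; rule 5 holds.

conjunction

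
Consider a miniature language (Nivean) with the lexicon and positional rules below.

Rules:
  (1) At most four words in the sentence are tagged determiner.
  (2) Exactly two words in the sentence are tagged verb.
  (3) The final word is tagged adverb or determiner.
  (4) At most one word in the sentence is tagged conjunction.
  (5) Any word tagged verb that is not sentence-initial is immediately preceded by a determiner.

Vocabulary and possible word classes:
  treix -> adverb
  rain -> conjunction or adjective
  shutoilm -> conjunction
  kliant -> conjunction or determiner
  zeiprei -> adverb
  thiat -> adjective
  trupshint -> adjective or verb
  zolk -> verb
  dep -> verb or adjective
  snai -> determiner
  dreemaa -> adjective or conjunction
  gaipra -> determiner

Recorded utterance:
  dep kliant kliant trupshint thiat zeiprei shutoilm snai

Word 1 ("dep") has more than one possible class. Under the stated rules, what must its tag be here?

verb

Candidates per position — 1:dep {verb,adjective}; 2:kliant {conjunction,determiner}; 3:kliant {conjunction,determiner}; 4:trupshint {adjective,verb}; 5:thiat {adjective}; 6:zeiprei {adverb}; 7:shutoilm {conjunction}; 8:snai {determiner}.
Position 1: tagging it adjective would leave rule 2 unsatisfiable, so it must be verb.
Position 2: tagging it conjunction would leave rule 4 unsatisfiable, so it must be determiner.
Position 3: tagging it conjunction would leave rule 4 unsatisfiable, so it must be determiner.
Position 4: tagging it adjective would leave rule 2 unsatisfiable, so it must be verb.
The only consistent sequence is: verb determiner determiner verb adjective adverb conjunction determiner.
Check: rule 1 holds; rule 2 holds; rule 3 holds; rule 4 holds; rule 5 holds.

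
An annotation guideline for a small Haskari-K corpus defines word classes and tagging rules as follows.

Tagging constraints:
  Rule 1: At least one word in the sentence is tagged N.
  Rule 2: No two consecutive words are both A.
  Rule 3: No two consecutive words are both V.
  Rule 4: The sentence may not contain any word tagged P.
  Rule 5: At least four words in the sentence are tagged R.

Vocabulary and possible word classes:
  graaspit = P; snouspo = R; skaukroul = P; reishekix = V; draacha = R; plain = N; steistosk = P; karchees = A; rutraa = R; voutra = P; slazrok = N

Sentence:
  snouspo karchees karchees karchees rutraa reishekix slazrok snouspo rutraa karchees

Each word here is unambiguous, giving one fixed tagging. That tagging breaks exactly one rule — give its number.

Fixed tagging: R A A A R V N R R A.
Rule check: R1 ✓, R2 ✗, R3 ✓, R4 ✓, R5 ✓.
Only rule 2 fails.

2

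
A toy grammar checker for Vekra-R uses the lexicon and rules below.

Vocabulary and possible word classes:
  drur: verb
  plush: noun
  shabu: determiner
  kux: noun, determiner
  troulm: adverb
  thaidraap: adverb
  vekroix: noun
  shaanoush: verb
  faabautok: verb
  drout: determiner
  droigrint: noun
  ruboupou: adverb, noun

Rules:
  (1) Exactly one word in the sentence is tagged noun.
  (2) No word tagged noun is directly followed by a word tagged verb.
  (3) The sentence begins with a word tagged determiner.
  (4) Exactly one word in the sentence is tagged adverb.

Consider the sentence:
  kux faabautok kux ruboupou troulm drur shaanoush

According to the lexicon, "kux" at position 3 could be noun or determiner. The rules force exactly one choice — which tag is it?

determiner

Candidates per position — 1:kux {noun,determiner}; 2:faabautok {verb}; 3:kux {noun,determiner}; 4:ruboupou {adverb,noun}; 5:troulm {adverb}; 6:drur {verb}; 7:shaanoush {verb}.
Position 1: tagging it noun would leave rule 2 unsatisfiable, so it must be determiner.
Position 4: tagging it adverb would leave rule 4 unsatisfiable, so it must be noun.
Position 3: tagging it noun would leave rule 1 unsatisfiable, so it must be determiner.
The only consistent sequence is: determiner verb determiner noun adverb verb verb.
Verifying each rule — rule 1 holds; rule 2 holds; rule 3 holds; rule 4 holds.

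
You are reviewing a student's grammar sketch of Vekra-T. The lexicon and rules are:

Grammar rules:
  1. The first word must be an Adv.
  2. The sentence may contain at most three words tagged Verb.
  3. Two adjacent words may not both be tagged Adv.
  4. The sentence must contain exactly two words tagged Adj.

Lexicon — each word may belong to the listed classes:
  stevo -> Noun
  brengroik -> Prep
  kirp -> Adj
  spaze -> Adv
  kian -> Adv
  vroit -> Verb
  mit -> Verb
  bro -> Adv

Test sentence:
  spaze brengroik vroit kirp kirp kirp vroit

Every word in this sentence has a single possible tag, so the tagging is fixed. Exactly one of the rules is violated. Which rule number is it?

4

Fixed tagging: Adv Prep Verb Adj Adj Adj Verb.
Applying the rules: R1 ok, R2 ok, R3 ok, R4 fails.
Only rule 4 fails.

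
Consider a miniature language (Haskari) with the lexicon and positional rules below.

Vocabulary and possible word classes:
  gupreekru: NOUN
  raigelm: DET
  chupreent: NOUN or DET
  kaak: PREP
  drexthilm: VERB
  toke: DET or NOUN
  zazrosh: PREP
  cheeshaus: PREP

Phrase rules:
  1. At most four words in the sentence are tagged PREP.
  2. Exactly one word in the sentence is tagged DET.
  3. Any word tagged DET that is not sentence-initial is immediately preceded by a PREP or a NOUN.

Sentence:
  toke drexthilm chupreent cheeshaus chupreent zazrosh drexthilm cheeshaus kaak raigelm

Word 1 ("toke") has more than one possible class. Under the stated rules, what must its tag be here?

Candidates per position — 1:toke {DET,NOUN}; 2:drexthilm {VERB}; 3:chupreent {NOUN,DET}; 4:cheeshaus {PREP}; 5:chupreent {NOUN,DET}; 6:zazrosh {PREP}; 7:drexthilm {VERB}; 8:cheeshaus {PREP}; 9:kaak {PREP}; 10:raigelm {DET}.
If word 1 were DET, no tagging could satisfy rule 2; so word 1 is NOUN.
If word 3 were DET, no tagging could satisfy rule 2; so word 3 is NOUN.
If word 5 were DET, no tagging could satisfy rule 2; so word 5 is NOUN.
The only consistent sequence is: NOUN VERB NOUN PREP NOUN PREP VERB PREP PREP DET.
Verifying each rule — rule 1 holds; rule 2 holds; rule 3 holds.

NOUN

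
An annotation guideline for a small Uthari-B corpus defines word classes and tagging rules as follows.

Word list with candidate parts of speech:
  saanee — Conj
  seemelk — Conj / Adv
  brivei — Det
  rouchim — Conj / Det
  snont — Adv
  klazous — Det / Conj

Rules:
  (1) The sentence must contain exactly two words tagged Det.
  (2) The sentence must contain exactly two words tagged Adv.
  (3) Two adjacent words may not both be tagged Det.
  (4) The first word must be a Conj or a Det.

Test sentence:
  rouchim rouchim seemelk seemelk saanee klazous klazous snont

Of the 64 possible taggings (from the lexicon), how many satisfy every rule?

Candidates per position — 1:rouchim {Conj,Det}; 2:rouchim {Conj,Det}; 3:seemelk {Conj,Adv}; 4:seemelk {Conj,Adv}; 5:saanee {Conj}; 6:klazous {Det,Conj}; 7:klazous {Det,Conj}; 8:snont {Adv}.
There are 64 candidate sequences in total.
Checking each against the rules leaves 8 sequences.
Count = 8.

8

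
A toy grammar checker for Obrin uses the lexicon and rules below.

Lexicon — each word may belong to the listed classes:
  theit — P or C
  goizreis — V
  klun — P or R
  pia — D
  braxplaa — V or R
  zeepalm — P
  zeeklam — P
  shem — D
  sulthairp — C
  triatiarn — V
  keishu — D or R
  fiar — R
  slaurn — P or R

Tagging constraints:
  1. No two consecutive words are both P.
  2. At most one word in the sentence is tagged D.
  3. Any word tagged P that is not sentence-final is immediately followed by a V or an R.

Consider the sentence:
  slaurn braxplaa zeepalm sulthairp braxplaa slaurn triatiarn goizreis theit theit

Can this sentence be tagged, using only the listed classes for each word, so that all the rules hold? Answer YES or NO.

NO

Candidates per position — 1:slaurn {P,R}; 2:braxplaa {V,R}; 3:zeepalm {P}; 4:sulthairp {C}; 5:braxplaa {V,R}; 6:slaurn {P,R}; 7:triatiarn {V}; 8:goizreis {V}; 9:theit {P,C}; 10:theit {P,C}.
Rule 3 cannot be satisfied by any choice of tags from the lexicon.
So there is no consistent tagging.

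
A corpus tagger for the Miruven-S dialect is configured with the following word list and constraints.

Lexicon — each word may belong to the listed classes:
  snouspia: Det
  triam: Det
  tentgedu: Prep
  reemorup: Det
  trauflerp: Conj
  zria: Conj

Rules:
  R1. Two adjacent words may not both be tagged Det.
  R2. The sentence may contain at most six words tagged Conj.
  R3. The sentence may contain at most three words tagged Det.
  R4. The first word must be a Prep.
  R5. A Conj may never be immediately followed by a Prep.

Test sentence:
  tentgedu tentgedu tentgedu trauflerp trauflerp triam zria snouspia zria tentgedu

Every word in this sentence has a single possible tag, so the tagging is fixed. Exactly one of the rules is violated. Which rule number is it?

5

Fixed tagging: Prep Prep Prep Conj Conj Det Conj Det Conj Prep.
Checking each rule: R1 ✓, R2 ✓, R3 ✓, R4 ✓, R5 ✗.
Only rule 5 fails.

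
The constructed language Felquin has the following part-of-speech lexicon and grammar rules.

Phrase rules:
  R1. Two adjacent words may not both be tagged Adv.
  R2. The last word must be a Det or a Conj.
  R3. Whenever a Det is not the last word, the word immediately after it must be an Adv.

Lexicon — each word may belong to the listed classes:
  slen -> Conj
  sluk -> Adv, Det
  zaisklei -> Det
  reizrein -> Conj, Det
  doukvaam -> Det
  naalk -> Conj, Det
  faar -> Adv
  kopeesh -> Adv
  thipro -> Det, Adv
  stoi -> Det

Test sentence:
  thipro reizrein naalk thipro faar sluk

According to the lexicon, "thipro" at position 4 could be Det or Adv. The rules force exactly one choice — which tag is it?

Det

Candidates per position — 1:thipro {Det,Adv}; 2:reizrein {Conj,Det}; 3:naalk {Conj,Det}; 4:thipro {Det,Adv}; 5:faar {Adv}; 6:sluk {Adv,Det}.
If word 1 were Det, no tagging could satisfy rule 3; so word 1 is Adv.
If word 2 were Det, no tagging could satisfy rule 3; so word 2 is Conj.
If word 4 were Adv, no tagging could satisfy rule 1; so word 4 is Det.
If word 6 were Adv, no tagging could satisfy rule 1; so word 6 is Det.
If word 3 were Det, no tagging could satisfy rule 3; so word 3 is Conj.
So the tagging must be: Adv Conj Conj Det Adv Det.
Verifying each rule — rule 1 ✓; rule 2 ✓; rule 3 ✓.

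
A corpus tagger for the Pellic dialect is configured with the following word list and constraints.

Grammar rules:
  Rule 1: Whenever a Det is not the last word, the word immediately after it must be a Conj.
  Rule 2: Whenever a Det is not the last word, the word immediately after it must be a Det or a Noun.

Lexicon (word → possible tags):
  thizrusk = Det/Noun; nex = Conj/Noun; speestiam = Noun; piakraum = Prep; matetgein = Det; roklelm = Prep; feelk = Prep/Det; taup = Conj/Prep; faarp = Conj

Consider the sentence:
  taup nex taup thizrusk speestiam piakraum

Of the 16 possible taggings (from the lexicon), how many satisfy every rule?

8

Candidates per position — 1:taup {Conj,Prep}; 2:nex {Conj,Noun}; 3:taup {Conj,Prep}; 4:thizrusk {Det,Noun}; 5:speestiam {Noun}; 6:piakraum {Prep}.
There are 16 candidate sequences in total.
Checking each against the rules leaves 8 sequences.
Count = 8.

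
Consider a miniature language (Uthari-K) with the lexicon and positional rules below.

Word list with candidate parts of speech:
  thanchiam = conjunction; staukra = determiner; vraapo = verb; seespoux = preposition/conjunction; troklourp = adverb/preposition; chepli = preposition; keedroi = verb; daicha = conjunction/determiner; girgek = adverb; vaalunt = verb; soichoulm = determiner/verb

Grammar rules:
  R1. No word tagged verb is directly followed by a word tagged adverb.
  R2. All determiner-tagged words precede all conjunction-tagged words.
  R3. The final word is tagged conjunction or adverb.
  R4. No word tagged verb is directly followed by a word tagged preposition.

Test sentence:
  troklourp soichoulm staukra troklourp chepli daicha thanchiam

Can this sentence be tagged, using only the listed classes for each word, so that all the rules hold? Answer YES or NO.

YES

Candidates per position — 1:troklourp {adverb,preposition}; 2:soichoulm {determiner,verb}; 3:staukra {determiner}; 4:troklourp {adverb,preposition}; 5:chepli {preposition}; 6:daicha {conjunction,determiner}; 7:thanchiam {conjunction}.
One satisfying assignment: adverb determiner determiner preposition preposition determiner conjunction.
Checking: rule 1 holds; rule 2 holds; rule 3 holds; rule 4 holds.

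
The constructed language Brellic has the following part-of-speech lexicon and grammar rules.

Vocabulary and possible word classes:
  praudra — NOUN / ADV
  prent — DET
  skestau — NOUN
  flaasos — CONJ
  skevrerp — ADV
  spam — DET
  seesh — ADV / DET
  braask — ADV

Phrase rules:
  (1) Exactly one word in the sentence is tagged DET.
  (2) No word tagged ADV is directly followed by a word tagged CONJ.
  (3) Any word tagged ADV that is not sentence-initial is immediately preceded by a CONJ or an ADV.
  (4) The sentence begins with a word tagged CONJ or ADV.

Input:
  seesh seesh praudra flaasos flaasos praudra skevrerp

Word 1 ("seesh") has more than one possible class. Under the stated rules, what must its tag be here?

ADV

Candidates per position — 1:seesh {ADV,DET}; 2:seesh {ADV,DET}; 3:praudra {NOUN,ADV}; 4:flaasos {CONJ}; 5:flaasos {CONJ}; 6:praudra {NOUN,ADV}; 7:skevrerp {ADV}.
Word 1 cannot be DET — rule 4 would then fail for every completion. It is ADV.
Word 2 cannot be ADV — rule 1 would then fail for every completion. It is DET.
Word 3 cannot be ADV — rule 2 would then fail for every completion. It is NOUN.
Word 6 cannot be NOUN — rule 3 would then fail for every completion. It is ADV.
The only consistent sequence is: ADV DET NOUN CONJ CONJ ADV ADV.
Check: rule 1 ✓; rule 2 ✓; rule 3 ✓; rule 4 ✓.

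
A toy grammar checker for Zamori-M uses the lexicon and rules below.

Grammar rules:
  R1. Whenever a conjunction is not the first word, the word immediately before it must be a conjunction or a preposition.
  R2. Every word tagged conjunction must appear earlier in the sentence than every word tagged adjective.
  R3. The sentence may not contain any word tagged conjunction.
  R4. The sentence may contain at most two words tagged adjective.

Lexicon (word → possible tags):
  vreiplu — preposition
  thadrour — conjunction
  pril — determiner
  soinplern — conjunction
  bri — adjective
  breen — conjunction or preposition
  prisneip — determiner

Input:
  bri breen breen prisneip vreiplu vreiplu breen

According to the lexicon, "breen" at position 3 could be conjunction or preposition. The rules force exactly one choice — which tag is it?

preposition

Candidates per position — 1:bri {adjective}; 2:breen {conjunction,preposition}; 3:breen {conjunction,preposition}; 4:prisneip {determiner}; 5:vreiplu {preposition}; 6:vreiplu {preposition}; 7:breen {conjunction,preposition}.
At position 2, choosing conjunction makes rule 1 impossible to satisfy; hence preposition.
At position 3, choosing conjunction makes rule 2 impossible to satisfy; hence preposition.
At position 7, choosing conjunction makes rule 2 impossible to satisfy; hence preposition.
The unique satisfying tagging is: adjective preposition preposition determiner preposition preposition preposition.
Checking: rule 1 satisfied; rule 2 satisfied; rule 3 satisfied; rule 4 satisfied.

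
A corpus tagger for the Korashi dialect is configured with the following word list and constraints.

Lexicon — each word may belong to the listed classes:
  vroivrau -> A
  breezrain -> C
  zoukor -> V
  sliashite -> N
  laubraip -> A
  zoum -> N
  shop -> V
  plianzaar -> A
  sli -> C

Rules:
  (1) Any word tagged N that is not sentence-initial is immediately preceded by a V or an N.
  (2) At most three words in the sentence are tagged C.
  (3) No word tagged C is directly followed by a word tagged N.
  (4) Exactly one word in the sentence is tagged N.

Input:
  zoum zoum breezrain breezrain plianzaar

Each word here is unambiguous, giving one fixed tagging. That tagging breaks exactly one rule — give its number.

4

Fixed tagging: N N C C A.
Rule check: R1 ✓, R2 ✓, R3 ✓, R4 ✗.
Only rule 4 fails.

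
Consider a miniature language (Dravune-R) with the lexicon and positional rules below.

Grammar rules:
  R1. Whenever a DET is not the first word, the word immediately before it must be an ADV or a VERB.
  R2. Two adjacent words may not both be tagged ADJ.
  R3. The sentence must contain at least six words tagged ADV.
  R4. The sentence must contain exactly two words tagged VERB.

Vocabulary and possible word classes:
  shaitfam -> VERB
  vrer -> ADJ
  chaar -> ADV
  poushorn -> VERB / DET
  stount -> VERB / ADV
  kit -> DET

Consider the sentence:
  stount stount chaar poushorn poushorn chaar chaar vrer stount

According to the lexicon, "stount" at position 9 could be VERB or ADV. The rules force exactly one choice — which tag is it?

ADV

Candidates per position — 1:stount {VERB,ADV}; 2:stount {VERB,ADV}; 3:chaar {ADV}; 4:poushorn {VERB,DET}; 5:poushorn {VERB,DET}; 6:chaar {ADV}; 7:chaar {ADV}; 8:vrer {ADJ}; 9:stount {VERB,ADV}.
At position 1, choosing VERB makes rule 3 impossible to satisfy; hence ADV.
At position 2, choosing VERB makes rule 3 impossible to satisfy; hence ADV.
At position 9, choosing VERB makes rule 3 impossible to satisfy; hence ADV.
At position 4, choosing DET makes rule 4 impossible to satisfy; hence VERB.
At position 5, choosing DET makes rule 4 impossible to satisfy; hence VERB.
The only consistent sequence is: ADV ADV ADV VERB VERB ADV ADV ADJ ADV.
Checking: rule 1 ✓; rule 2 ✓; rule 3 ✓; rule 4 ✓.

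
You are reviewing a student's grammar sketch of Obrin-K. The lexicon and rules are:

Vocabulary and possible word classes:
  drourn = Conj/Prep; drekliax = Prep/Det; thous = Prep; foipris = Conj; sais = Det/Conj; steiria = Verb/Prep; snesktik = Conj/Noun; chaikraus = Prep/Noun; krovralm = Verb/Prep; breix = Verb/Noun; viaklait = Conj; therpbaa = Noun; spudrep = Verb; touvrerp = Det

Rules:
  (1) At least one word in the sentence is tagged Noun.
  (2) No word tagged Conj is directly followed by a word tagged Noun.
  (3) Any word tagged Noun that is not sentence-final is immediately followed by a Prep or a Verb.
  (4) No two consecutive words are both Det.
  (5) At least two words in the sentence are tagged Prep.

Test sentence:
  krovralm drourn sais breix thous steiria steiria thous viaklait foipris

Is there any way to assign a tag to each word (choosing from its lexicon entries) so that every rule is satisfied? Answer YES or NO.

Candidates per position — 1:krovralm {Verb,Prep}; 2:drourn {Conj,Prep}; 3:sais {Det,Conj}; 4:breix {Verb,Noun}; 5:thous {Prep}; 6:steiria {Verb,Prep}; 7:steiria {Verb,Prep}; 8:thous {Prep}; 9:viaklait {Conj}; 10:foipris {Conj}.
One satisfying assignment: Verb Prep Det Noun Prep Prep Verb Prep Conj Conj.
Verifying each rule — rule 1 holds; rule 2 holds; rule 3 holds; rule 4 holds; rule 5 holds.

YES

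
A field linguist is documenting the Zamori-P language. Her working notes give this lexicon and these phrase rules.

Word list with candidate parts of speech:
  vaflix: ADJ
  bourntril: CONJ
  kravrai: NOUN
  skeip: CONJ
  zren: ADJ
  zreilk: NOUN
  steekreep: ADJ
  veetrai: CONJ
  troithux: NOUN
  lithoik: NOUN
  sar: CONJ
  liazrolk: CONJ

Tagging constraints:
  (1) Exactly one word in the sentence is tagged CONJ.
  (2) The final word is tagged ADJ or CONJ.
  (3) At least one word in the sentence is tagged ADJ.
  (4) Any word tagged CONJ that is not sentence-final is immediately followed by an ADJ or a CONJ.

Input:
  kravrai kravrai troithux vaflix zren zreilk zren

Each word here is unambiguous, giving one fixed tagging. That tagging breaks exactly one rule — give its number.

1

Fixed tagging: NOUN NOUN NOUN ADJ ADJ NOUN ADJ.
Checking each rule: R1 fails, R2 ok, R3 ok, R4 ok.
Only rule 1 fails.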